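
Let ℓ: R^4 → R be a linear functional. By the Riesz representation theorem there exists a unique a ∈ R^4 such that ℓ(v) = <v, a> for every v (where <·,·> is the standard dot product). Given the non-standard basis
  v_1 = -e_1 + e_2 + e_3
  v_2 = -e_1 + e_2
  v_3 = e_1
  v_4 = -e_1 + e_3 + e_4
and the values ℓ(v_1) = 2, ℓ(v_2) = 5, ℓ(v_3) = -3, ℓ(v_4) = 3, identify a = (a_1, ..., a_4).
a = (-3, 2, -3, 3)

Write a = (a_1, ..., a_4) in the standard basis. For each basis vector v_i, ℓ(v_i) = <v_i, a> is a linear equation in the a_j's. Collect the n equations into a matrix system V a = ℓ, where row i of V is v_i (expressed in the standard basis). Since V is invertible (lower-triangular with 1s on the diagonal, up to permutation), solve by back-substitution:
  V =
[[-1, 1, 1, 0],
 [-1, 1, 0, 0],
 [1, 0, 0, 0],
 [-1, 0, 1, 1]]
  V a = (2, 5, -3, 3)
Solving gives a = (-3, 2, -3, 3).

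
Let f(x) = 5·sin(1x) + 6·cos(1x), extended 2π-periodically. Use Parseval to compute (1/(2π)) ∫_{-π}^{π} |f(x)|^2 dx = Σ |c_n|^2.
Σ |c_n|^2 = 61/2

Expand |f|^2 and use orthogonality of {sin(nx), cos(mx)} on [-π, π]:
  ∫_{-π}^{π} sin(nx)^2 dx = π, ∫ cos(mx)^2 dx = π, and cross terms integrate to 0.
So ∫_{-π}^{π} f(x)^2 dx = 5^2 · π + 6^2 · π = (25 + 36)π.
Divide by 2π: (25 + 36)/2 = 61/2.
By Parseval, this equals Σ |c_n|^2.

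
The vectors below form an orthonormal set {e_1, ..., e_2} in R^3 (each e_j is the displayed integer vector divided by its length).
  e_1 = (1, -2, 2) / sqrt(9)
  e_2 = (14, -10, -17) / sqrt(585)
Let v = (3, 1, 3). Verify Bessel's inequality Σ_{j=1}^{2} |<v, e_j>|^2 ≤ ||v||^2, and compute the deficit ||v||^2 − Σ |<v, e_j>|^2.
Σ |<v, e_j>|^2 = 394/65; ||v||^2 = 19; deficit = 841/65

Write each e_j = u_j / sqrt(<u_j, u_j>) where u_j is the displayed integer vector. Then <v, e_j> = <v, u_j> / sqrt(<u_j, u_j>), so |<v, e_j>|^2 = <v, u_j>^2 / <u_j, u_j>.
Coefficients: <v, e_1> = 7/sqrt(9), <v, e_2> = -19/sqrt(585).
Square and sum: Σ |<v, e_j>|^2 = 394/65.
Compute ||v||^2 = v·v = 19.
Deficit = 19 − 394/65 = 841/65 ≥ 0, confirming Bessel's inequality. (The deficit equals ||v − Σ <v,e_j> e_j||^2, the squared distance from v to span{e_j}.)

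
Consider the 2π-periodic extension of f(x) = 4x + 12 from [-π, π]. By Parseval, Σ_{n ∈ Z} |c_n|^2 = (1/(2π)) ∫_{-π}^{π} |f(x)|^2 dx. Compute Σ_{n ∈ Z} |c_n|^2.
Σ |c_n|^2 = 16π^2/3 + 144

Expand and integrate term by term over [-π, π]:
  ∫ (4x)^2 dx = 16·(2π^3/3); ∫ 2·4·(12)·x dx = 0 (odd integrand); ∫ 12^2 dx = 144·2π.
So (1/(2π)) ∫_{-π}^{π} (4x + 12)^2 dx = 16π^2/3 + 144 = 16π^2/3 + 144.
Parseval ⇒ Σ |c_n|^2 = 16π^2/3 + 144.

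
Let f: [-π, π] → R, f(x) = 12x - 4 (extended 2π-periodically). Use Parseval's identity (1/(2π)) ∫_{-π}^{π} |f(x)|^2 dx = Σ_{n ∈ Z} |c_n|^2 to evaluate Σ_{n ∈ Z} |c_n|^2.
Σ |c_n|^2 = 48π^2 + 16

Expand and integrate term by term over [-π, π]:
  ∫ (12x)^2 dx = 144·(2π^3/3); ∫ 2·12·(-4)·x dx = 0 (odd integrand); ∫ (-4)^2 dx = 16·2π.
So (1/(2π)) ∫_{-π}^{π} (12x - 4)^2 dx = 144π^2/3 + 16 = 48π^2 + 16.
Parseval ⇒ Σ |c_n|^2 = 48π^2 + 16.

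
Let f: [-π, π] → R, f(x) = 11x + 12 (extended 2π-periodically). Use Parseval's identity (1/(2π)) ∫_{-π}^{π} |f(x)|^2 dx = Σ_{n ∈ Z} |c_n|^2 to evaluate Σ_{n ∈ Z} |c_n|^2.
Σ |c_n|^2 = 121π^2/3 + 144

Expand and integrate term by term over [-π, π]:
  ∫ (11x)^2 dx = 121·(2π^3/3); ∫ 2·11·(12)·x dx = 0 (odd integrand); ∫ 12^2 dx = 144·2π.
So (1/(2π)) ∫_{-π}^{π} (11x + 12)^2 dx = 121π^2/3 + 144 = 121π^2/3 + 144.
Parseval ⇒ Σ |c_n|^2 = 121π^2/3 + 144.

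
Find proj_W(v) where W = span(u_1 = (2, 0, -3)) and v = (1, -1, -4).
proj_W(v) = (28/13, 0, -42/13)

Set up U = [u_1 | ... | u_1] ∈ R^(3×1). The projector onto W = col(U) is P = U (U^T U)^(-1) U^T.
Compute U^T U =
  [13],
and U^T v = (14).
Solve U^T U · c = U^T v for the coefficients: c = (14/13). The projection is proj_W(v) = U c.
Check: (v - proj_W(v)) · u_1 = 0  (should be 0).
Result: proj_W(v) = (28/13, 0, -42/13).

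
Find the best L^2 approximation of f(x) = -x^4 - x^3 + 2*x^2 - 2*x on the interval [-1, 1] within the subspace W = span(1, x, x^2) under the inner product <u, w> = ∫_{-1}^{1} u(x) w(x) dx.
g(x) = 8*x^2/7 - 13*x/5 + 3/35

The best approximation g ∈ W is the orthogonal projection of f onto W. Writing g = a_0 + a_1 x + a_2 x^2, the coefficients solve the normal equations G · a = b where
  G_{ij} = <φ_i, φ_j> and b_i = <f, φ_i>, with φ_0 = 1, φ_1 = x, φ_2 = x^2.
G =
  [2, 0, 2/3]
  [0, 2/3, 0]
  [2/3, 0, 2/5],
b = (14/15, -26/15, 18/35).
Solving gives a_0 = 3/35, a_1 = -13/5, a_2 = 8/7, so
  g(x) = 8*x^2/7 - 13*x/5 + 3/35.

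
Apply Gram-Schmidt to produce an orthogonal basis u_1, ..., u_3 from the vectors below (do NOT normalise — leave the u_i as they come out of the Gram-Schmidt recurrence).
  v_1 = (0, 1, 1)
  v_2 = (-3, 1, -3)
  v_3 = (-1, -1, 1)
Orthogonal basis:
  u_1 = (0, 1, 1)
  u_2 = (-3, 2, -2)
  u_3 = (-20/17, -15/17, 15/17)

Apply the Gram-Schmidt recurrence
  u_1 = v_1
  u_i = v_i − Σ_{j<i} ((v_i · u_j) / (u_j · u_j)) · u_j.

Step by step this gives:
  u_1 = (0, 1, 1)
  u_2 = (-3, 2, -2)
  u_3 = (-20/17, -15/17, 15/17)

Orthogonality check:
  u_2 · u_1 = 0 (should be 0)
  u_3 · u_1 = 0 (should be 0)
  u_3 · u_2 = 0 (should be 0)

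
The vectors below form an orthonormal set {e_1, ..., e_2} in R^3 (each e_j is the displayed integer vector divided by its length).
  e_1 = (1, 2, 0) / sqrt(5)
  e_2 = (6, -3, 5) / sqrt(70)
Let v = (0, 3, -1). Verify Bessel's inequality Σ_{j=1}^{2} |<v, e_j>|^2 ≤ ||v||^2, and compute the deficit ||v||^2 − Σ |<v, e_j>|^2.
Σ |<v, e_j>|^2 = 10; ||v||^2 = 10; deficit = 0

Write each e_j = u_j / sqrt(<u_j, u_j>) where u_j is the displayed integer vector. Then <v, e_j> = <v, u_j> / sqrt(<u_j, u_j>), so |<v, e_j>|^2 = <v, u_j>^2 / <u_j, u_j>.
Coefficients: <v, e_1> = 6/sqrt(5), <v, e_2> = -14/sqrt(70).
Square and sum: Σ |<v, e_j>|^2 = 10.
Compute ||v||^2 = v·v = 10.
Deficit = 10 − 10 = 0 ≥ 0, confirming Bessel's inequality. (The deficit equals ||v − Σ <v,e_j> e_j||^2, the squared distance from v to span{e_j}.)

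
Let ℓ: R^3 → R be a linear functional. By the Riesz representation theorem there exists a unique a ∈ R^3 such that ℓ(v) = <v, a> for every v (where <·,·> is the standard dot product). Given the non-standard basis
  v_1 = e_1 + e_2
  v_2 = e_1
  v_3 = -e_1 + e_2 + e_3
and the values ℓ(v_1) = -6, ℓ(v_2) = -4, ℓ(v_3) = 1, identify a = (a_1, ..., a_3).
a = (-4, -2, -1)

Write a = (a_1, ..., a_3) in the standard basis. For each basis vector v_i, ℓ(v_i) = <v_i, a> is a linear equation in the a_j's. Collect the n equations into a matrix system V a = ℓ, where row i of V is v_i (expressed in the standard basis). Since V is invertible (lower-triangular with 1s on the diagonal, up to permutation), solve by back-substitution:
  V =
[[1, 1, 0],
 [1, 0, 0],
 [-1, 1, 1]]
  V a = (-6, -4, 1)
Solving gives a = (-4, -2, -1).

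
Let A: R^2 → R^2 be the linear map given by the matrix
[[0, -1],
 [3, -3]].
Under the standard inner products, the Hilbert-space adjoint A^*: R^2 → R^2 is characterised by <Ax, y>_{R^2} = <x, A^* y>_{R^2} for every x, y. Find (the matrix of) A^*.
A^* = A^T =
[[0, 3],
 [-1, -3]]

For real matrices with standard dot products, the defining identity <Ax, y> = <x, A^* y> gives (Ax)^T y = x^T (A^*) y, i.e. x^T A^T y = x^T (A^*) y. Since this holds for all x, y, we must have A^* = A^T. Therefore
A^* =
[[0, 3],
 [-1, -3]].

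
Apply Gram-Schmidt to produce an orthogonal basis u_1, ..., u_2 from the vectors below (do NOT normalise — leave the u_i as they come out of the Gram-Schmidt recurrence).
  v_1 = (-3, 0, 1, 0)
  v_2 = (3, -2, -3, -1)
Orthogonal basis:
  u_1 = (-3, 0, 1, 0)
  u_2 = (-3/5, -2, -9/5, -1)

Apply the Gram-Schmidt recurrence
  u_1 = v_1
  u_i = v_i − Σ_{j<i} ((v_i · u_j) / (u_j · u_j)) · u_j.

Step by step this gives:
  u_1 = (-3, 0, 1, 0)
  u_2 = (-3/5, -2, -9/5, -1)

Orthogonality check:
  u_2 · u_1 = 0 (should be 0)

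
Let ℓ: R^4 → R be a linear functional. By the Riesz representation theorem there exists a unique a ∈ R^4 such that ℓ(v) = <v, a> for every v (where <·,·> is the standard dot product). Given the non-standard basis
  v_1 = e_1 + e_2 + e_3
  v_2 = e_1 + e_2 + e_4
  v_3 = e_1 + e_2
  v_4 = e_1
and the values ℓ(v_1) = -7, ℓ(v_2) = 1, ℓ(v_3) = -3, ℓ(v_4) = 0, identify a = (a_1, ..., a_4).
a = (0, -3, -4, 4)

Write a = (a_1, ..., a_4) in the standard basis. For each basis vector v_i, ℓ(v_i) = <v_i, a> is a linear equation in the a_j's. Collect the n equations into a matrix system V a = ℓ, where row i of V is v_i (expressed in the standard basis). Since V is invertible (lower-triangular with 1s on the diagonal, up to permutation), solve by back-substitution:
  V =
[[1, 1, 1, 0],
 [1, 1, 0, 1],
 [1, 1, 0, 0],
 [1, 0, 0, 0]]
  V a = (-7, 1, -3, 0)
Solving gives a = (0, -3, -4, 4).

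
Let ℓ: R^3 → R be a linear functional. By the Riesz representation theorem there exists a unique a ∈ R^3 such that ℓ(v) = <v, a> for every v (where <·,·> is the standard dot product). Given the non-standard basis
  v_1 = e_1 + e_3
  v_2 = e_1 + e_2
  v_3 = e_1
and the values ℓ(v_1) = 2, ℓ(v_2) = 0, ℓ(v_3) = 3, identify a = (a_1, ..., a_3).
a = (3, -3, -1)

Write a = (a_1, ..., a_3) in the standard basis. For each basis vector v_i, ℓ(v_i) = <v_i, a> is a linear equation in the a_j's. Collect the n equations into a matrix system V a = ℓ, where row i of V is v_i (expressed in the standard basis). Since V is invertible (lower-triangular with 1s on the diagonal, up to permutation), solve by back-substitution:
  V =
[[1, 0, 1],
 [1, 1, 0],
 [1, 0, 0]]
  V a = (2, 0, 3)
Solving gives a = (3, -3, -1).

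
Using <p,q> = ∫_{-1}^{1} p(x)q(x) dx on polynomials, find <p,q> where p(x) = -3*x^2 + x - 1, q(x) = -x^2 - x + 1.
<p,q> = -14/5

Expand the product: p(x)·q(x) = 3*x^4 + 2*x^3 - 3*x^2 + 2*x - 1.
∫_{-1}^{1} of each monomial x^k gives [2/(k+1) if k even, 0 if k odd]. Integrating term-by-term (or equivalently evaluating the antiderivative F(x) = 3*x^5/5 + x^4/2 - x^3 + x^2 - x at the endpoints):
  F(1) − F(−1) = 1/10 − (29/10) = -14/5.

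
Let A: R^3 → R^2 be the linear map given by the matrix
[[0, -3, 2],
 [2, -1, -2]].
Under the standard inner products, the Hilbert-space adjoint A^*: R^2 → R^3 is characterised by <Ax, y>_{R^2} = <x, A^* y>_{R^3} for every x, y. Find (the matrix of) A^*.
A^* = A^T =
[[0, 2],
 [-3, -1],
 [2, -2]]

For real matrices with standard dot products, the defining identity <Ax, y> = <x, A^* y> gives (Ax)^T y = x^T (A^*) y, i.e. x^T A^T y = x^T (A^*) y. Since this holds for all x, y, we must have A^* = A^T. Therefore
A^* =
[[0, 2],
 [-3, -1],
 [2, -2]].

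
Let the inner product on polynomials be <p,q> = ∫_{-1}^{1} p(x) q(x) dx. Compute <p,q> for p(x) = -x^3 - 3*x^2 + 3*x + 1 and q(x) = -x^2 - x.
<p,q> = -16/15

Expand the product: p(x)·q(x) = x^5 + 4*x^4 - 4*x^2 - x.
∫_{-1}^{1} of each monomial x^k gives [2/(k+1) if k even, 0 if k odd]. Integrating term-by-term (or equivalently evaluating the antiderivative F(x) = x^6/6 + 4*x^5/5 - 4*x^3/3 - x^2/2 at the endpoints):
  F(1) − F(−1) = -13/15 − (1/5) = -16/15.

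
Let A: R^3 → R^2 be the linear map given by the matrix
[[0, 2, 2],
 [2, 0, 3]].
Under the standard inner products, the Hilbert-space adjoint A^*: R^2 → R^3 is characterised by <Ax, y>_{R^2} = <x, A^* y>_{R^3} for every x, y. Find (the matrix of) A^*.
A^* = A^T =
[[0, 2],
 [2, 0],
 [2, 3]]

For real matrices with standard dot products, the defining identity <Ax, y> = <x, A^* y> gives (Ax)^T y = x^T (A^*) y, i.e. x^T A^T y = x^T (A^*) y. Since this holds for all x, y, we must have A^* = A^T. Therefore
A^* =
[[0, 2],
 [2, 0],
 [2, 3]].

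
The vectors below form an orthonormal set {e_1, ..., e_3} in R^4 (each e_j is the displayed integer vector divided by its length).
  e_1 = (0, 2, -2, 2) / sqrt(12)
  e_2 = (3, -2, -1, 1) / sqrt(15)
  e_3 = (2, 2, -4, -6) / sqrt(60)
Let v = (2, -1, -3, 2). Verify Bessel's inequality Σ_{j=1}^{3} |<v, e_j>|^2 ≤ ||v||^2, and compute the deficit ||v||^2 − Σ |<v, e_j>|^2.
Σ |<v, e_j>|^2 = 50/3; ||v||^2 = 18; deficit = 4/3

Write each e_j = u_j / sqrt(<u_j, u_j>) where u_j is the displayed integer vector. Then <v, e_j> = <v, u_j> / sqrt(<u_j, u_j>), so |<v, e_j>|^2 = <v, u_j>^2 / <u_j, u_j>.
Coefficients: <v, e_1> = 8/sqrt(12), <v, e_2> = 13/sqrt(15), <v, e_3> = 2/sqrt(60).
Square and sum: Σ |<v, e_j>|^2 = 50/3.
Compute ||v||^2 = v·v = 18.
Deficit = 18 − 50/3 = 4/3 ≥ 0, confirming Bessel's inequality. (The deficit equals ||v − Σ <v,e_j> e_j||^2, the squared distance from v to span{e_j}.)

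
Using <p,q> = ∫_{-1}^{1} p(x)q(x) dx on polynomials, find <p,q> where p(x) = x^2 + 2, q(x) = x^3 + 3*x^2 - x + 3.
<p,q> = 96/5

Expand the product: p(x)·q(x) = x^5 + 3*x^4 + x^3 + 9*x^2 - 2*x + 6.
∫_{-1}^{1} of each monomial x^k gives [2/(k+1) if k even, 0 if k odd]. Integrating term-by-term (or equivalently evaluating the antiderivative F(x) = x^6/6 + 3*x^5/5 + x^4/4 + 3*x^3 - x^2 + 6*x at the endpoints):
  F(1) − F(−1) = 541/60 − (-611/60) = 96/5.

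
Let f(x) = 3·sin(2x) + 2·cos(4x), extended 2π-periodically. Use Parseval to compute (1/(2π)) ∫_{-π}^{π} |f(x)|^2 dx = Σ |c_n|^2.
Σ |c_n|^2 = 13/2

Expand |f|^2 and use orthogonality of {sin(nx), cos(mx)} on [-π, π]:
  ∫_{-π}^{π} sin(nx)^2 dx = π, ∫ cos(mx)^2 dx = π, and cross terms integrate to 0.
So ∫_{-π}^{π} f(x)^2 dx = 3^2 · π + 2^2 · π = (9 + 4)π.
Divide by 2π: (9 + 4)/2 = 13/2.
By Parseval, this equals Σ |c_n|^2.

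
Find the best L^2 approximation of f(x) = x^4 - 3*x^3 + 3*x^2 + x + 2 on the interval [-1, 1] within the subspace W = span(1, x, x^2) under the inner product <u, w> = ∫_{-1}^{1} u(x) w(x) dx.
g(x) = 27*x^2/7 - 4*x/5 + 67/35

The best approximation g ∈ W is the orthogonal projection of f onto W. Writing g = a_0 + a_1 x + a_2 x^2, the coefficients solve the normal equations G · a = b where
  G_{ij} = <φ_i, φ_j> and b_i = <f, φ_i>, with φ_0 = 1, φ_1 = x, φ_2 = x^2.
G =
  [2, 0, 2/3]
  [0, 2/3, 0]
  [2/3, 0, 2/5],
b = (32/5, -8/15, 296/105).
Solving gives a_0 = 67/35, a_1 = -4/5, a_2 = 27/7, so
  g(x) = 27*x^2/7 - 4*x/5 + 67/35.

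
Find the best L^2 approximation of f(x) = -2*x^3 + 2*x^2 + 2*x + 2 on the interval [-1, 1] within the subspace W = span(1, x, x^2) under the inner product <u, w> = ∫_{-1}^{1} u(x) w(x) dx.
g(x) = 2*x^2 + 4*x/5 + 2

The best approximation g ∈ W is the orthogonal projection of f onto W. Writing g = a_0 + a_1 x + a_2 x^2, the coefficients solve the normal equations G · a = b where
  G_{ij} = <φ_i, φ_j> and b_i = <f, φ_i>, with φ_0 = 1, φ_1 = x, φ_2 = x^2.
G =
  [2, 0, 2/3]
  [0, 2/3, 0]
  [2/3, 0, 2/5],
b = (16/3, 8/15, 32/15).
Solving gives a_0 = 2, a_1 = 4/5, a_2 = 2, so
  g(x) = 2*x^2 + 4*x/5 + 2.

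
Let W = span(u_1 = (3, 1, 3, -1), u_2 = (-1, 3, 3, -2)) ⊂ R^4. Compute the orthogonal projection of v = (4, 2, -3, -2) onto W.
proj_W(v) = (719/339, -217/339, 57/113, 80/339)

Set up U = [u_1 | ... | u_2] ∈ R^(4×2). The projector onto W = col(U) is P = U (U^T U)^(-1) U^T.
Compute U^T U =
  [20, 11]
  [11, 23],
and U^T v = (7, -3).
Solve U^T U · c = U^T v for the coefficients: c = (194/339, -137/339). The projection is proj_W(v) = U c.
Check: (v - proj_W(v)) · u_1 = 0  (should be 0).
Check: (v - proj_W(v)) · u_2 = 0  (should be 0).
Result: proj_W(v) = (719/339, -217/339, 57/113, 80/339).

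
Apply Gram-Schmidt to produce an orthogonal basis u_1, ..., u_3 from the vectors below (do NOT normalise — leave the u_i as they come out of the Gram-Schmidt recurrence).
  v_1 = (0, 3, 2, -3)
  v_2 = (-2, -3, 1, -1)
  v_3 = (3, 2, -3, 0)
Orthogonal basis:
  u_1 = (0, 3, 2, -3)
  u_2 = (-2, -27/11, 15/11, -17/11)
  u_3 = (141/157, -91/157, -246/157, -255/157)

Apply the Gram-Schmidt recurrence
  u_1 = v_1
  u_i = v_i − Σ_{j<i} ((v_i · u_j) / (u_j · u_j)) · u_j.

Step by step this gives:
  u_1 = (0, 3, 2, -3)
  u_2 = (-2, -27/11, 15/11, -17/11)
  u_3 = (141/157, -91/157, -246/157, -255/157)

Orthogonality check:
  u_2 · u_1 = 0 (should be 0)
  u_3 · u_1 = 0 (should be 0)
  u_3 · u_2 = 0 (should be 0)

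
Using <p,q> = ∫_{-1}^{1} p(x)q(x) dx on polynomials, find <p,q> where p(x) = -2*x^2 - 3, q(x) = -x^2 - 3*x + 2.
<p,q> = -178/15

Expand the product: p(x)·q(x) = 2*x^4 + 6*x^3 - x^2 + 9*x - 6.
∫_{-1}^{1} of each monomial x^k gives [2/(k+1) if k even, 0 if k odd]. Integrating term-by-term (or equivalently evaluating the antiderivative F(x) = 2*x^5/5 + 3*x^4/2 - x^3/3 + 9*x^2/2 - 6*x at the endpoints):
  F(1) − F(−1) = 1/15 − (179/15) = -178/15.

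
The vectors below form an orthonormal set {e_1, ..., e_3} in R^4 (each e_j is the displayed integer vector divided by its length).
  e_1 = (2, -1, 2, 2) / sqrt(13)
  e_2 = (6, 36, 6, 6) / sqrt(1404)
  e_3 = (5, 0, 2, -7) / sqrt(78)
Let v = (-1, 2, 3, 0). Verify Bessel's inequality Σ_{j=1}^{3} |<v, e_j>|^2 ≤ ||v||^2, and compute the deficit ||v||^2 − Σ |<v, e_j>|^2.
Σ |<v, e_j>|^2 = 139/26; ||v||^2 = 14; deficit = 225/26

Write each e_j = u_j / sqrt(<u_j, u_j>) where u_j is the displayed integer vector. Then <v, e_j> = <v, u_j> / sqrt(<u_j, u_j>), so |<v, e_j>|^2 = <v, u_j>^2 / <u_j, u_j>.
Coefficients: <v, e_1> = 2/sqrt(13), <v, e_2> = 84/sqrt(1404), <v, e_3> = 1/sqrt(78).
Square and sum: Σ |<v, e_j>|^2 = 139/26.
Compute ||v||^2 = v·v = 14.
Deficit = 14 − 139/26 = 225/26 ≥ 0, confirming Bessel's inequality. (The deficit equals ||v − Σ <v,e_j> e_j||^2, the squared distance from v to span{e_j}.)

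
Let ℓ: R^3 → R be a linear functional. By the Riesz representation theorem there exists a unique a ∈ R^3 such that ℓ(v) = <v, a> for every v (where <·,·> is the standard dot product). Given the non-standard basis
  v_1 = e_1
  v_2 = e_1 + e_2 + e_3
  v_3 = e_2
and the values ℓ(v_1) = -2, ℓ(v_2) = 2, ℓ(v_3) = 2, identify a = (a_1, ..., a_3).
a = (-2, 2, 2)

Write a = (a_1, ..., a_3) in the standard basis. For each basis vector v_i, ℓ(v_i) = <v_i, a> is a linear equation in the a_j's. Collect the n equations into a matrix system V a = ℓ, where row i of V is v_i (expressed in the standard basis). Since V is invertible (lower-triangular with 1s on the diagonal, up to permutation), solve by back-substitution:
  V =
[[1, 0, 0],
 [1, 1, 1],
 [0, 1, 0]]
  V a = (-2, 2, 2)
Solving gives a = (-2, 2, 2).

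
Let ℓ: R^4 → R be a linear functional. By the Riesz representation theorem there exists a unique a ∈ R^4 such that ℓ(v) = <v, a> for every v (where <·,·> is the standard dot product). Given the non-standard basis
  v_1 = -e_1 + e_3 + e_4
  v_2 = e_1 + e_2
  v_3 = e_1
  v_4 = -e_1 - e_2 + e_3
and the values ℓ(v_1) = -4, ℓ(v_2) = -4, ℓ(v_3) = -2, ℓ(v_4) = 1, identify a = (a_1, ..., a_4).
a = (-2, -2, -3, -3)

Write a = (a_1, ..., a_4) in the standard basis. For each basis vector v_i, ℓ(v_i) = <v_i, a> is a linear equation in the a_j's. Collect the n equations into a matrix system V a = ℓ, where row i of V is v_i (expressed in the standard basis). Since V is invertible (lower-triangular with 1s on the diagonal, up to permutation), solve by back-substitution:
  V =
[[-1, 0, 1, 1],
 [1, 1, 0, 0],
 [1, 0, 0, 0],
 [-1, -1, 1, 0]]
  V a = (-4, -4, -2, 1)
Solving gives a = (-2, -2, -3, -3).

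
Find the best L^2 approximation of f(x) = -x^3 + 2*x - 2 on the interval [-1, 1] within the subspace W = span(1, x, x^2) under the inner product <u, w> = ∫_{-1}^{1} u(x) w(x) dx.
g(x) = 7*x/5 - 2

The best approximation g ∈ W is the orthogonal projection of f onto W. Writing g = a_0 + a_1 x + a_2 x^2, the coefficients solve the normal equations G · a = b where
  G_{ij} = <φ_i, φ_j> and b_i = <f, φ_i>, with φ_0 = 1, φ_1 = x, φ_2 = x^2.
G =
  [2, 0, 2/3]
  [0, 2/3, 0]
  [2/3, 0, 2/5],
b = (-4, 14/15, -4/3).
Solving gives a_0 = -2, a_1 = 7/5, a_2 = 0, so
  g(x) = 7*x/5 - 2.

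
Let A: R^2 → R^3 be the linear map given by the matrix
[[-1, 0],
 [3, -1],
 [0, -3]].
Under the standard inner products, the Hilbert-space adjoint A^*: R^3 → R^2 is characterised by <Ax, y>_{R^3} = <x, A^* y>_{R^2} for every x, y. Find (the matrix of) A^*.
A^* = A^T =
[[-1, 3, 0],
 [0, -1, -3]]

For real matrices with standard dot products, the defining identity <Ax, y> = <x, A^* y> gives (Ax)^T y = x^T (A^*) y, i.e. x^T A^T y = x^T (A^*) y. Since this holds for all x, y, we must have A^* = A^T. Therefore
A^* =
[[-1, 3, 0],
 [0, -1, -3]].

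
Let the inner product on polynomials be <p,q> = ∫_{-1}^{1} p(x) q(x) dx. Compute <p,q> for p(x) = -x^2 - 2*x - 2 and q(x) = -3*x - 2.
<p,q> = 40/3

Expand the product: p(x)·q(x) = 3*x^3 + 8*x^2 + 10*x + 4.
∫_{-1}^{1} of each monomial x^k gives [2/(k+1) if k even, 0 if k odd]. Integrating term-by-term (or equivalently evaluating the antiderivative F(x) = 3*x^4/4 + 8*x^3/3 + 5*x^2 + 4*x at the endpoints):
  F(1) − F(−1) = 149/12 − (-11/12) = 40/3.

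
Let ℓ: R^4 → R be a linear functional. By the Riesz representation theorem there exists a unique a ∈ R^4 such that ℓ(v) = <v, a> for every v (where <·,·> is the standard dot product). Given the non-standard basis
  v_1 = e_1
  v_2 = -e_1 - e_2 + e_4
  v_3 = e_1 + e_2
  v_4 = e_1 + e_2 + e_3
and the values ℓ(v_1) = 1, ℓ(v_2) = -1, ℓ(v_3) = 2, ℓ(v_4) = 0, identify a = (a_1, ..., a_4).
a = (1, 1, -2, 1)

Write a = (a_1, ..., a_4) in the standard basis. For each basis vector v_i, ℓ(v_i) = <v_i, a> is a linear equation in the a_j's. Collect the n equations into a matrix system V a = ℓ, where row i of V is v_i (expressed in the standard basis). Since V is invertible (lower-triangular with 1s on the diagonal, up to permutation), solve by back-substitution:
  V =
[[1, 0, 0, 0],
 [-1, -1, 0, 1],
 [1, 1, 0, 0],
 [1, 1, 1, 0]]
  V a = (1, -1, 2, 0)
Solving gives a = (1, 1, -2, 1).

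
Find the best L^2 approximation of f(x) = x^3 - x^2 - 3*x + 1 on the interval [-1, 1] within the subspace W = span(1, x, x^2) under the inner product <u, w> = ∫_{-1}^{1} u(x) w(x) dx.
g(x) = -x^2 - 12*x/5 + 1

The best approximation g ∈ W is the orthogonal projection of f onto W. Writing g = a_0 + a_1 x + a_2 x^2, the coefficients solve the normal equations G · a = b where
  G_{ij} = <φ_i, φ_j> and b_i = <f, φ_i>, with φ_0 = 1, φ_1 = x, φ_2 = x^2.
G =
  [2, 0, 2/3]
  [0, 2/3, 0]
  [2/3, 0, 2/5],
b = (4/3, -8/5, 4/15).
Solving gives a_0 = 1, a_1 = -12/5, a_2 = -1, so
  g(x) = -x^2 - 12*x/5 + 1.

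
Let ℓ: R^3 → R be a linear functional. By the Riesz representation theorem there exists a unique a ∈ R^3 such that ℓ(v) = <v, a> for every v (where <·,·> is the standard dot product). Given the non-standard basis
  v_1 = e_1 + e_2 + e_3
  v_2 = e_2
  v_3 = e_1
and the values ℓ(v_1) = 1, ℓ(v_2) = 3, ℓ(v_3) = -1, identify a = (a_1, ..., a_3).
a = (-1, 3, -1)

Write a = (a_1, ..., a_3) in the standard basis. For each basis vector v_i, ℓ(v_i) = <v_i, a> is a linear equation in the a_j's. Collect the n equations into a matrix system V a = ℓ, where row i of V is v_i (expressed in the standard basis). Since V is invertible (lower-triangular with 1s on the diagonal, up to permutation), solve by back-substitution:
  V =
[[1, 1, 1],
 [0, 1, 0],
 [1, 0, 0]]
  V a = (1, 3, -1)
Solving gives a = (-1, 3, -1).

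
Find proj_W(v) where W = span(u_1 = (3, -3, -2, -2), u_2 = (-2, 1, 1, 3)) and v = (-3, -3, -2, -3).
proj_W(v) = (118/101, -80/101, -66/101, -142/101)

Set up U = [u_1 | ... | u_2] ∈ R^(4×2). The projector onto W = col(U) is P = U (U^T U)^(-1) U^T.
Compute U^T U =
  [26, -17]
  [-17, 15],
and U^T v = (10, -8).
Solve U^T U · c = U^T v for the coefficients: c = (14/101, -38/101). The projection is proj_W(v) = U c.
Check: (v - proj_W(v)) · u_1 = 0  (should be 0).
Check: (v - proj_W(v)) · u_2 = 0  (should be 0).
Result: proj_W(v) = (118/101, -80/101, -66/101, -142/101).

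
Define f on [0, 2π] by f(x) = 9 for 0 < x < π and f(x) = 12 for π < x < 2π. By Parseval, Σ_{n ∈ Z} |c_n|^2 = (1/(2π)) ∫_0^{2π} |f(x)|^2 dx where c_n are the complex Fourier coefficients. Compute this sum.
Σ |c_n|^2 = 225/2

Parseval equates the L^2 energy of f (normalised by 1/(2π)) with the ℓ^2 sum of its Fourier coefficients: (1/(2π)) ∫_0^{2π} |f|^2 = Σ |c_n|^2.
Compute the left side: (1/(2π)) [∫_0^π 9^2 dx + ∫_π^{2π} 12^2 dx] = (1/(2π)) · (81π + 144π) = (81 + 144)/2 = 225/2.
So Σ_{n ∈ Z} |c_n|^2 = 225/2.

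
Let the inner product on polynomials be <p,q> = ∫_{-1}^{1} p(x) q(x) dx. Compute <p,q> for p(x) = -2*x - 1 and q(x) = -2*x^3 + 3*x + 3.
<p,q> = -42/5

Expand the product: p(x)·q(x) = 4*x^4 + 2*x^3 - 6*x^2 - 9*x - 3.
∫_{-1}^{1} of each monomial x^k gives [2/(k+1) if k even, 0 if k odd]. Integrating term-by-term (or equivalently evaluating the antiderivative F(x) = 4*x^5/5 + x^4/2 - 2*x^3 - 9*x^2/2 - 3*x at the endpoints):
  F(1) − F(−1) = -41/5 − (1/5) = -42/5.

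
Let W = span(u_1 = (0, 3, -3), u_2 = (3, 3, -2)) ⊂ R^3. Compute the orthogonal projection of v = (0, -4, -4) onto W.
proj_W(v) = (-24/19, -4/19, -4/19)

Set up U = [u_1 | ... | u_2] ∈ R^(3×2). The projector onto W = col(U) is P = U (U^T U)^(-1) U^T.
Compute U^T U =
  [18, 15]
  [15, 22],
and U^T v = (0, -4).
Solve U^T U · c = U^T v for the coefficients: c = (20/57, -8/19). The projection is proj_W(v) = U c.
Check: (v - proj_W(v)) · u_1 = 0  (should be 0).
Check: (v - proj_W(v)) · u_2 = 0  (should be 0).
Result: proj_W(v) = (-24/19, -4/19, -4/19).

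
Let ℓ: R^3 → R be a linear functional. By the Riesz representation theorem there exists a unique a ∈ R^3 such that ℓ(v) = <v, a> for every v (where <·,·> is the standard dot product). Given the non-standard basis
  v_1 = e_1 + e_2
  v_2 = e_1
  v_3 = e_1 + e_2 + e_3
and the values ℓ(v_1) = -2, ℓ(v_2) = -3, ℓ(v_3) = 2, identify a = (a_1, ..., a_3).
a = (-3, 1, 4)

Write a = (a_1, ..., a_3) in the standard basis. For each basis vector v_i, ℓ(v_i) = <v_i, a> is a linear equation in the a_j's. Collect the n equations into a matrix system V a = ℓ, where row i of V is v_i (expressed in the standard basis). Since V is invertible (lower-triangular with 1s on the diagonal, up to permutation), solve by back-substitution:
  V =
[[1, 1, 0],
 [1, 0, 0],
 [1, 1, 1]]
  V a = (-2, -3, 2)
Solving gives a = (-3, 1, 4).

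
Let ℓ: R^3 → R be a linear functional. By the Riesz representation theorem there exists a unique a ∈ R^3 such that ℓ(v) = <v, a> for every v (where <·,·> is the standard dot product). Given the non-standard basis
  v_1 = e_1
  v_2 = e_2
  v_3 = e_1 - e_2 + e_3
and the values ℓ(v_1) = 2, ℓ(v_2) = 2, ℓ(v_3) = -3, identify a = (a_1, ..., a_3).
a = (2, 2, -3)

Write a = (a_1, ..., a_3) in the standard basis. For each basis vector v_i, ℓ(v_i) = <v_i, a> is a linear equation in the a_j's. Collect the n equations into a matrix system V a = ℓ, where row i of V is v_i (expressed in the standard basis). Since V is invertible (lower-triangular with 1s on the diagonal, up to permutation), solve by back-substitution:
  V =
[[1, 0, 0],
 [0, 1, 0],
 [1, -1, 1]]
  V a = (2, 2, -3)
Solving gives a = (2, 2, -3).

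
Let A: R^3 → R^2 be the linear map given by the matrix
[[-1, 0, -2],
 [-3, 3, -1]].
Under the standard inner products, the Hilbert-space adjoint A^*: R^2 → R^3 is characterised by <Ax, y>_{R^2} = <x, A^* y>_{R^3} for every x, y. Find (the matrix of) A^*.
A^* = A^T =
[[-1, -3],
 [0, 3],
 [-2, -1]]

For real matrices with standard dot products, the defining identity <Ax, y> = <x, A^* y> gives (Ax)^T y = x^T (A^*) y, i.e. x^T A^T y = x^T (A^*) y. Since this holds for all x, y, we must have A^* = A^T. Therefore
A^* =
[[-1, -3],
 [0, 3],
 [-2, -1]].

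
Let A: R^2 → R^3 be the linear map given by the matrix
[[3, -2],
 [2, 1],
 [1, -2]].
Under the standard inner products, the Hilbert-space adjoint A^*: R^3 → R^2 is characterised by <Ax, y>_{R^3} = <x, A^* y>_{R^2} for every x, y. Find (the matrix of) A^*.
A^* = A^T =
[[3, 2, 1],
 [-2, 1, -2]]

For real matrices with standard dot products, the defining identity <Ax, y> = <x, A^* y> gives (Ax)^T y = x^T (A^*) y, i.e. x^T A^T y = x^T (A^*) y. Since this holds for all x, y, we must have A^* = A^T. Therefore
A^* =
[[3, 2, 1],
 [-2, 1, -2]].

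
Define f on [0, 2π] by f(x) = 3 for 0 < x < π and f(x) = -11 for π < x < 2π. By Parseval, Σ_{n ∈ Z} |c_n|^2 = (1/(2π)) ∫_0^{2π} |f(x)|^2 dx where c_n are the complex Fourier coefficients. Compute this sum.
Σ |c_n|^2 = 65

Parseval equates the L^2 energy of f (normalised by 1/(2π)) with the ℓ^2 sum of its Fourier coefficients: (1/(2π)) ∫_0^{2π} |f|^2 = Σ |c_n|^2.
Compute the left side: (1/(2π)) [∫_0^π 3^2 dx + ∫_π^{2π} (-11)^2 dx] = (1/(2π)) · (9π + 121π) = (9 + 121)/2 = 65.
So Σ_{n ∈ Z} |c_n|^2 = 65.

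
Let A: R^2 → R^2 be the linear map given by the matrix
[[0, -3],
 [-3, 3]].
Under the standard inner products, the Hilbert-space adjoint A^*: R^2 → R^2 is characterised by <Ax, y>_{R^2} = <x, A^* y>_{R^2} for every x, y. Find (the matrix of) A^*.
A^* = A^T =
[[0, -3],
 [-3, 3]]

For real matrices with standard dot products, the defining identity <Ax, y> = <x, A^* y> gives (Ax)^T y = x^T (A^*) y, i.e. x^T A^T y = x^T (A^*) y. Since this holds for all x, y, we must have A^* = A^T. Therefore
A^* =
[[0, -3],
 [-3, 3]].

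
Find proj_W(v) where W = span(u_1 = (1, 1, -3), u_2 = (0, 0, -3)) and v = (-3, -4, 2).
proj_W(v) = (-7/2, -7/2, 2)

Set up U = [u_1 | ... | u_2] ∈ R^(3×2). The projector onto W = col(U) is P = U (U^T U)^(-1) U^T.
Compute U^T U =
  [11, 9]
  [9, 9],
and U^T v = (-13, -6).
Solve U^T U · c = U^T v for the coefficients: c = (-7/2, 17/6). The projection is proj_W(v) = U c.
Check: (v - proj_W(v)) · u_1 = 0  (should be 0).
Check: (v - proj_W(v)) · u_2 = 0  (should be 0).
Result: proj_W(v) = (-7/2, -7/2, 2).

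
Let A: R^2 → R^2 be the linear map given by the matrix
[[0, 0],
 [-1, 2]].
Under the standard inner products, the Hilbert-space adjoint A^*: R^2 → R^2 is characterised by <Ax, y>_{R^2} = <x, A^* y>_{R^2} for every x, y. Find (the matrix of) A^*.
A^* = A^T =
[[0, -1],
 [0, 2]]

For real matrices with standard dot products, the defining identity <Ax, y> = <x, A^* y> gives (Ax)^T y = x^T (A^*) y, i.e. x^T A^T y = x^T (A^*) y. Since this holds for all x, y, we must have A^* = A^T. Therefore
A^* =
[[0, -1],
 [0, 2]].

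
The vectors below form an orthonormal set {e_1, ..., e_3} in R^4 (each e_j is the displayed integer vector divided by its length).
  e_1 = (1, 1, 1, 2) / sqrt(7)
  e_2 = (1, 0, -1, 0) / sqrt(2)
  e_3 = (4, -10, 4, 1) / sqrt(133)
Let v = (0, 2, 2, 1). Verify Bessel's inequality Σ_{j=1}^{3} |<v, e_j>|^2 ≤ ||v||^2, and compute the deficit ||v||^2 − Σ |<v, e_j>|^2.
Σ |<v, e_j>|^2 = 153/19; ||v||^2 = 9; deficit = 18/19

Write each e_j = u_j / sqrt(<u_j, u_j>) where u_j is the displayed integer vector. Then <v, e_j> = <v, u_j> / sqrt(<u_j, u_j>), so |<v, e_j>|^2 = <v, u_j>^2 / <u_j, u_j>.
Coefficients: <v, e_1> = 6/sqrt(7), <v, e_2> = -2/sqrt(2), <v, e_3> = -11/sqrt(133).
Square and sum: Σ |<v, e_j>|^2 = 153/19.
Compute ||v||^2 = v·v = 9.
Deficit = 9 − 153/19 = 18/19 ≥ 0, confirming Bessel's inequality. (The deficit equals ||v − Σ <v,e_j> e_j||^2, the squared distance from v to span{e_j}.)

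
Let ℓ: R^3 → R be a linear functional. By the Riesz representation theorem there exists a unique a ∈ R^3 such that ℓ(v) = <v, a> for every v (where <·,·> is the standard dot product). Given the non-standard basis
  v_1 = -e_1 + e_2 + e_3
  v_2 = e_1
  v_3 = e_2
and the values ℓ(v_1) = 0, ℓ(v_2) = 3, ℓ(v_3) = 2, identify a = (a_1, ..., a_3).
a = (3, 2, 1)

Write a = (a_1, ..., a_3) in the standard basis. For each basis vector v_i, ℓ(v_i) = <v_i, a> is a linear equation in the a_j's. Collect the n equations into a matrix system V a = ℓ, where row i of V is v_i (expressed in the standard basis). Since V is invertible (lower-triangular with 1s on the diagonal, up to permutation), solve by back-substitution:
  V =
[[-1, 1, 1],
 [1, 0, 0],
 [0, 1, 0]]
  V a = (0, 3, 2)
Solving gives a = (3, 2, 1).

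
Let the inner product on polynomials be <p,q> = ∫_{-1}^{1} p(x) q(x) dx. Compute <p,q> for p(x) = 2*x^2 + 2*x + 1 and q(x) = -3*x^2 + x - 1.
<p,q> = -32/5

Expand the product: p(x)·q(x) = -6*x^4 - 4*x^3 - 3*x^2 - x - 1.
∫_{-1}^{1} of each monomial x^k gives [2/(k+1) if k even, 0 if k odd]. Integrating term-by-term (or equivalently evaluating the antiderivative F(x) = -6*x^5/5 - x^4 - x^3 - x^2/2 - x at the endpoints):
  F(1) − F(−1) = -47/10 − (17/10) = -32/5.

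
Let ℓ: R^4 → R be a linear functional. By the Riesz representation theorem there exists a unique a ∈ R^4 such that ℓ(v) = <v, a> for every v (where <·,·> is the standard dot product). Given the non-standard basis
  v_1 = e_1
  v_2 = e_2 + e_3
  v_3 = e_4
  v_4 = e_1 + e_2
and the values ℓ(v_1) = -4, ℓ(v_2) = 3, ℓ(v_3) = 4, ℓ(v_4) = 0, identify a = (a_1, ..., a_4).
a = (-4, 4, -1, 4)

Write a = (a_1, ..., a_4) in the standard basis. For each basis vector v_i, ℓ(v_i) = <v_i, a> is a linear equation in the a_j's. Collect the n equations into a matrix system V a = ℓ, where row i of V is v_i (expressed in the standard basis). Since V is invertible (lower-triangular with 1s on the diagonal, up to permutation), solve by back-substitution:
  V =
[[1, 0, 0, 0],
 [0, 1, 1, 0],
 [0, 0, 0, 1],
 [1, 1, 0, 0]]
  V a = (-4, 3, 4, 0)
Solving gives a = (-4, 4, -1, 4).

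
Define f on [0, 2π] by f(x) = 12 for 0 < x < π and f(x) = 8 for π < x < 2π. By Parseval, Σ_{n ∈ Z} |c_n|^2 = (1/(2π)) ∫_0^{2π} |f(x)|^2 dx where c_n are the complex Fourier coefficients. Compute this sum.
Σ |c_n|^2 = 104

Parseval equates the L^2 energy of f (normalised by 1/(2π)) with the ℓ^2 sum of its Fourier coefficients: (1/(2π)) ∫_0^{2π} |f|^2 = Σ |c_n|^2.
Compute the left side: (1/(2π)) [∫_0^π 12^2 dx + ∫_π^{2π} 8^2 dx] = (1/(2π)) · (144π + 64π) = (144 + 64)/2 = 104.
So Σ_{n ∈ Z} |c_n|^2 = 104.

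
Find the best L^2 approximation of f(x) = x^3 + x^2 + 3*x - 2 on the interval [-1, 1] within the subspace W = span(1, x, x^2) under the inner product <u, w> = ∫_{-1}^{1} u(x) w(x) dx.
g(x) = x^2 + 18*x/5 - 2

The best approximation g ∈ W is the orthogonal projection of f onto W. Writing g = a_0 + a_1 x + a_2 x^2, the coefficients solve the normal equations G · a = b where
  G_{ij} = <φ_i, φ_j> and b_i = <f, φ_i>, with φ_0 = 1, φ_1 = x, φ_2 = x^2.
G =
  [2, 0, 2/3]
  [0, 2/3, 0]
  [2/3, 0, 2/5],
b = (-10/3, 12/5, -14/15).
Solving gives a_0 = -2, a_1 = 18/5, a_2 = 1, so
  g(x) = x^2 + 18*x/5 - 2.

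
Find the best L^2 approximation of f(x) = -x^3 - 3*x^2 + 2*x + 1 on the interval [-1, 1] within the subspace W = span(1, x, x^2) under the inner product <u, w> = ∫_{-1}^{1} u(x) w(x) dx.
g(x) = -3*x^2 + 7*x/5 + 1

The best approximation g ∈ W is the orthogonal projection of f onto W. Writing g = a_0 + a_1 x + a_2 x^2, the coefficients solve the normal equations G · a = b where
  G_{ij} = <φ_i, φ_j> and b_i = <f, φ_i>, with φ_0 = 1, φ_1 = x, φ_2 = x^2.
G =
  [2, 0, 2/3]
  [0, 2/3, 0]
  [2/3, 0, 2/5],
b = (0, 14/15, -8/15).
Solving gives a_0 = 1, a_1 = 7/5, a_2 = -3, so
  g(x) = -3*x^2 + 7*x/5 + 1.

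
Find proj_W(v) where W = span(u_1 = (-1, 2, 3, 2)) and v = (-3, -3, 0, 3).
proj_W(v) = (-1/6, 1/3, 1/2, 1/3)

Set up U = [u_1 | ... | u_1] ∈ R^(4×1). The projector onto W = col(U) is P = U (U^T U)^(-1) U^T.
Compute U^T U =
  [18],
and U^T v = (3).
Solve U^T U · c = U^T v for the coefficients: c = (1/6). The projection is proj_W(v) = U c.
Check: (v - proj_W(v)) · u_1 = 0  (should be 0).
Result: proj_W(v) = (-1/6, 1/3, 1/2, 1/3).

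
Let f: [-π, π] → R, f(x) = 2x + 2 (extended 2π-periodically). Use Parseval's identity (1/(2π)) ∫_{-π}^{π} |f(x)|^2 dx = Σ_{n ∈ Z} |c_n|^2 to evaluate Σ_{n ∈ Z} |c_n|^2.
Σ |c_n|^2 = 4π^2/3 + 4

Expand and integrate term by term over [-π, π]:
  ∫ (2x)^2 dx = 4·(2π^3/3); ∫ 2·2·(2)·x dx = 0 (odd integrand); ∫ 2^2 dx = 4·2π.
So (1/(2π)) ∫_{-π}^{π} (2x + 2)^2 dx = 4π^2/3 + 4 = 4π^2/3 + 4.
Parseval ⇒ Σ |c_n|^2 = 4π^2/3 + 4.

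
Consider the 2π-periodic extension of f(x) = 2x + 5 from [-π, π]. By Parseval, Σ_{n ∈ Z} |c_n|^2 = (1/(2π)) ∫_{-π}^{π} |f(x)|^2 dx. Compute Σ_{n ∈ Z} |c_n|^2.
Σ |c_n|^2 = 4π^2/3 + 25

Expand and integrate term by term over [-π, π]:
  ∫ (2x)^2 dx = 4·(2π^3/3); ∫ 2·2·(5)·x dx = 0 (odd integrand); ∫ 5^2 dx = 25·2π.
So (1/(2π)) ∫_{-π}^{π} (2x + 5)^2 dx = 4π^2/3 + 25 = 4π^2/3 + 25.
Parseval ⇒ Σ |c_n|^2 = 4π^2/3 + 25.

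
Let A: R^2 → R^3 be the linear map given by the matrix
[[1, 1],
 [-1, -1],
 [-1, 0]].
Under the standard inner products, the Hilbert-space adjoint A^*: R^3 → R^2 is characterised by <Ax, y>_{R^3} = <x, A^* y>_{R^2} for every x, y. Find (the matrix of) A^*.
A^* = A^T =
[[1, -1, -1],
 [1, -1, 0]]

For real matrices with standard dot products, the defining identity <Ax, y> = <x, A^* y> gives (Ax)^T y = x^T (A^*) y, i.e. x^T A^T y = x^T (A^*) y. Since this holds for all x, y, we must have A^* = A^T. Therefore
A^* =
[[1, -1, -1],
 [1, -1, 0]].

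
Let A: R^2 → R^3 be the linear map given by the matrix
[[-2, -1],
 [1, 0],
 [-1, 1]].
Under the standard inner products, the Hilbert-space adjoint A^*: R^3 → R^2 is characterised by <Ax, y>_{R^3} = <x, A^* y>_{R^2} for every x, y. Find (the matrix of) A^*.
A^* = A^T =
[[-2, 1, -1],
 [-1, 0, 1]]

For real matrices with standard dot products, the defining identity <Ax, y> = <x, A^* y> gives (Ax)^T y = x^T (A^*) y, i.e. x^T A^T y = x^T (A^*) y. Since this holds for all x, y, we must have A^* = A^T. Therefore
A^* =
[[-2, 1, -1],
 [-1, 0, 1]].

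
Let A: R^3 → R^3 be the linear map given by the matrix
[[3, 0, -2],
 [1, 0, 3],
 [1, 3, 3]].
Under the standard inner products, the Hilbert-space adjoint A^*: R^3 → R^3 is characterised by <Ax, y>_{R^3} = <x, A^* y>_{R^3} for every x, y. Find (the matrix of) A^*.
A^* = A^T =
[[3, 1, 1],
 [0, 0, 3],
 [-2, 3, 3]]

For real matrices with standard dot products, the defining identity <Ax, y> = <x, A^* y> gives (Ax)^T y = x^T (A^*) y, i.e. x^T A^T y = x^T (A^*) y. Since this holds for all x, y, we must have A^* = A^T. Therefore
A^* =
[[3, 1, 1],
 [0, 0, 3],
 [-2, 3, 3]].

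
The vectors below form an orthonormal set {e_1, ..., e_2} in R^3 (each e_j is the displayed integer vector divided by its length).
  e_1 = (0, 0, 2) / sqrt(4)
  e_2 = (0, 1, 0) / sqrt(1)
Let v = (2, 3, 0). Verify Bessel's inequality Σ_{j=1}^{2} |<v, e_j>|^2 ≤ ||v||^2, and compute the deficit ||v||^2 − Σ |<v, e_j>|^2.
Σ |<v, e_j>|^2 = 9; ||v||^2 = 13; deficit = 4

Write each e_j = u_j / sqrt(<u_j, u_j>) where u_j is the displayed integer vector. Then <v, e_j> = <v, u_j> / sqrt(<u_j, u_j>), so |<v, e_j>|^2 = <v, u_j>^2 / <u_j, u_j>.
Coefficients: <v, e_1> = 0/sqrt(4), <v, e_2> = 3/sqrt(1).
Square and sum: Σ |<v, e_j>|^2 = 9.
Compute ||v||^2 = v·v = 13.
Deficit = 13 − 9 = 4 ≥ 0, confirming Bessel's inequality. (The deficit equals ||v − Σ <v,e_j> e_j||^2, the squared distance from v to span{e_j}.)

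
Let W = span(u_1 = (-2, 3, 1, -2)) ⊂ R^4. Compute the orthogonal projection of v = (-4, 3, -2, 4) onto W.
proj_W(v) = (-7/9, 7/6, 7/18, -7/9)

Set up U = [u_1 | ... | u_1] ∈ R^(4×1). The projector onto W = col(U) is P = U (U^T U)^(-1) U^T.
Compute U^T U =
  [18],
and U^T v = (7).
Solve U^T U · c = U^T v for the coefficients: c = (7/18). The projection is proj_W(v) = U c.
Check: (v - proj_W(v)) · u_1 = 0  (should be 0).
Result: proj_W(v) = (-7/9, 7/6, 7/18, -7/9).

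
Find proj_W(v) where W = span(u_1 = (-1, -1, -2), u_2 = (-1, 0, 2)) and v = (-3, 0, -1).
proj_W(v) = (-7/3, -4/3, -2/3)

Set up U = [u_1 | ... | u_2] ∈ R^(3×2). The projector onto W = col(U) is P = U (U^T U)^(-1) U^T.
Compute U^T U =
  [6, -3]
  [-3, 5],
and U^T v = (5, 1).
Solve U^T U · c = U^T v for the coefficients: c = (4/3, 1). The projection is proj_W(v) = U c.
Check: (v - proj_W(v)) · u_1 = 0  (should be 0).
Check: (v - proj_W(v)) · u_2 = 0  (should be 0).
Result: proj_W(v) = (-7/3, -4/3, -2/3).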